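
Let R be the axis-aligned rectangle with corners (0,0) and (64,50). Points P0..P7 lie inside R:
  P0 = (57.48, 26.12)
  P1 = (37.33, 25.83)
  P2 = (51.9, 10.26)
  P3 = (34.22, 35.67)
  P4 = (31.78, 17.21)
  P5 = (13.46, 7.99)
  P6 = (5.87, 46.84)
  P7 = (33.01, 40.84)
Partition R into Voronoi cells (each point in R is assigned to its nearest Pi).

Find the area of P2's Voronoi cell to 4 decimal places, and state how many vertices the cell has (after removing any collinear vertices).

1. box [0,64]×[0,50]: [(0, 0) (64, 0) (64, 50) (0, 50)]
2. ⊥bis P2·P0 via (54.69,18.19): [(0, 37.4315) (0, 0) (64, 0) (64, 14.9145)]  |A|=1675.0713
3. ⊥bis P2·P1 via (44.615,18.045): [(47.4805, 20.7265) (25.3315, 0) (64, 0) (64, 14.9145)]  |A|=523.9208
4. ⊥bis P2·P3 via (43.06,22.965): [(47.4805, 20.7265) (25.3315, 0) (64, 0) (64, 14.9145)]  |A|=523.9208
5. ⊥bis P2·P4 via (41.84,13.735): [(47.4805, 20.7265) (42.7145, 16.2665) (37.0956, 0) (64, 0) (64, 14.9145)]  |A|=428.2407
6. ⊥bis P2·P5 via (32.68,9.125): [(47.4805, 20.7265) (42.7145, 16.2665) (37.0956, 0) (64, 0) (64, 14.9145)]  |A|=428.2407
7. ⊥bis P2·P6 via (28.885,28.55): [(47.4805, 20.7265) (42.7145, 16.2665) (37.0956, 0) (64, 0) (64, 14.9145)]  |A|=428.2407
8. ⊥bis P2·P7 via (42.455,25.55): [(47.4805, 20.7265) (42.7145, 16.2665) (37.0956, 0) (64, 0) (64, 14.9145)]  |A|=428.2407
9. canonical 5-gon: [(47.4805, 20.7265) (42.7145, 16.2665) (37.0956, 0) (64, 0) (64, 14.9145)]
10. shoelace: 428.2407

Area of P2's cell: 428.2407 (5 vertices)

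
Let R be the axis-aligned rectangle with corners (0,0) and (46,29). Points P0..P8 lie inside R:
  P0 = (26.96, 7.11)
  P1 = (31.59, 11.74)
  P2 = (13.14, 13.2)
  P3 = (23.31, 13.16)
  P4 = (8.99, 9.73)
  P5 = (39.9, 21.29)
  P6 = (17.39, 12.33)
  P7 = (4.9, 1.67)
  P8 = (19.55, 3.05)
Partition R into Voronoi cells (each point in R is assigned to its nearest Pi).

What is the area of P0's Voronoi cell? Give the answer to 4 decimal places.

1. box [0,46]×[0,29]: [(0, 0) (46, 0) (46, 29) (0, 29)]
2. ⊥bis P0·P1 via (29.275,9.425): [(0, 0) (38.7, 0) (9.7, 29) (0, 29)]  |A|=701.8
3. ⊥bis P0·P2 via (20.05,10.155): [(15.575, 0) (38.7, 0) (22.6484, 16.0516)]  |A|=185.5961
4. ⊥bis P0·P3 via (25.135,10.135): [(18.1966, 5.949) (15.575, 0) (38.7, 0) (27.2743, 11.4257)]  |A|=151.9323
5. ⊥bis P0·P4 via (17.975,8.42): [(18.1966, 5.949) (17.327, 3.9758) (16.7474, 0) (38.7, 0) (27.2743, 11.4257)]  |A|=149.6018
6. ⊥bis P0·P5 via (33.43,14.2): [(18.1966, 5.949) (17.327, 3.9758) (16.7474, 0) (38.7, 0) (27.2743, 11.4257)]  |A|=149.6018
7. ⊥bis P0·P6 via (22.175,9.72): [(21.0606, 7.6769) (16.8732, 0) (38.7, 0) (27.2743, 11.4257)]  |A|=140.6953
8. ⊥bis P0·P7 via (15.93,4.39): [(21.0606, 7.6769) (16.9692, 0.176) (17.0126, 0) (38.7, 0) (27.2743, 11.4257)]  |A|=140.683
9. ⊥bis P0·P8 via (23.255,5.08): [(21.6405, 8.0267) (26.0384, 0) (38.7, 0) (27.2743, 11.4257)]  |A|=102.4187
10. canonical 4-gon: [(21.6405, 8.0267) (26.0384, 0) (38.7, 0) (27.2743, 11.4257)]
11. shoelace: 102.4187

Area of P0's cell: 102.4187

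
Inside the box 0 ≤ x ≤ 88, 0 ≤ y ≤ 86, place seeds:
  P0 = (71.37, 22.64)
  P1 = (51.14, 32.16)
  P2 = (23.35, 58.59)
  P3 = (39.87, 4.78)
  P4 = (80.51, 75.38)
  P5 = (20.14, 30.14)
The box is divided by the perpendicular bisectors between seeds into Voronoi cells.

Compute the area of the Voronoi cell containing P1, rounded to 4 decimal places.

1. box [0,88]×[0,86]: [(0, 0) (88, 0) (88, 86) (0, 86)]
2. ⊥bis P1·P0 via (61.255,27.4): [(0, 0) (48.3609, 0) (88, 84.2331) (88, 86) (0, 86)]  |A|=5898.5366
3. ⊥bis P1·P2 via (37.245,45.375): [(0, 6.2135) (0, 0) (48.3609, 0) (88, 84.2331) (88, 86) (75.8819, 86)]  |A|=2871.3619
4. ⊥bis P1·P3 via (45.505,18.47): [(21.1794, 28.4828) (55.1788, 14.4881) (88, 84.2331) (88, 86) (75.8819, 86)]  |A|=1822.8364
5. ⊥bis P1·P4 via (65.825,53.77): [(53.3145, 62.2714) (21.1794, 28.4828) (55.1788, 14.4881) (71.7649, 49.7336)]  |A|=1228.3795
6. ⊥bis P1·P5 via (35.64,31.15): [(53.3145, 62.2714) (34.8754, 42.8835) (36.2171, 22.293) (55.1788, 14.4881) (71.7649, 49.7336)]  |A|=1077.7152
7. canonical 5-gon: [(53.3145, 62.2714) (34.8754, 42.8835) (36.2171, 22.293) (55.1788, 14.4881) (71.7649, 49.7336)]
8. shoelace: 1077.7152

Area of P1's cell: 1077.7152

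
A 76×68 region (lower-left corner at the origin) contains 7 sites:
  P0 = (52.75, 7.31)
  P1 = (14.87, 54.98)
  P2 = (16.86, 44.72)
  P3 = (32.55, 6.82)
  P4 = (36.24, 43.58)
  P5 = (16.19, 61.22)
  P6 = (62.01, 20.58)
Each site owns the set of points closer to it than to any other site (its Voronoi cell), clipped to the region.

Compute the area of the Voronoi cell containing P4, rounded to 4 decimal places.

1. box [0,76]×[0,68]: [(0, 0) (76, 0) (76, 68) (0, 68)]
2. ⊥bis P4·P0 via (44.495,25.445): [(0, 5.191) (76, 39.786) (76, 68) (0, 68)]  |A|=3458.8744
3. ⊥bis P4·P1 via (25.555,49.28): [(2.6881, 6.4146) (76, 39.786) (76, 68) (35.5413, 68)]  |A|=2280.0422
4. ⊥bis P4·P2 via (26.55,44.15): [(27.0125, 52.0121) (24.9257, 16.5371) (76, 39.786) (76, 68) (35.5413, 68)]  |A|=1896.1643
5. ⊥bis P4·P3 via (34.395,25.2): [(27.0125, 52.0121) (25.4879, 26.0941) (42.2292, 24.4136) (76, 39.786) (76, 68) (35.5413, 68)]  |A|=1815.6938
6. ⊥bis P4·P5 via (26.215,52.4): [(28.7664, 55.3) (27.0125, 52.0121) (25.4879, 26.0941) (42.2292, 24.4136) (76, 39.786) (76, 68) (39.9399, 68)]  |A|=1787.763
7. ⊥bis P4·P6 via (49.125,32.08): [(28.7664, 55.3) (27.0125, 52.0121) (25.4879, 26.0941) (42.2292, 24.4136) (42.3193, 24.4546) (76, 62.1917) (76, 68) (39.9399, 68)]  |A|=1410.4427
8. canonical 8-gon: [(28.7664, 55.3) (27.0125, 52.0121) (25.4879, 26.0941) (42.2292, 24.4136) (42.3193, 24.4546) (76, 62.1917) (76, 68) (39.9399, 68)]
9. shoelace: 1410.4427

Area of P4's cell: 1410.4427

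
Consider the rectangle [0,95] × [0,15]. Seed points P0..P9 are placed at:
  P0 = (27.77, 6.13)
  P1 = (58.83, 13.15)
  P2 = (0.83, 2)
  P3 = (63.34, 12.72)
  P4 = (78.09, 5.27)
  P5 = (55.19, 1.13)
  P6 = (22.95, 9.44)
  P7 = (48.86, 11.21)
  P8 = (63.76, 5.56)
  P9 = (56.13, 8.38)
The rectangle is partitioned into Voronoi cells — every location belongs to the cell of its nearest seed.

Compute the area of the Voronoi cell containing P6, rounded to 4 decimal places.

Area of P6's cell: 208.0947

1. box [0,95]×[0,15]: [(0, 0) (95, 0) (95, 15) (0, 15)]
2. ⊥bis P6·P0 via (25.36,7.785): [(0, 0) (20.0139, 0) (30.3147, 15) (0, 15)]  |A|=377.4643
3. ⊥bis P6·P1 via (40.89,11.295): [(0, 0) (20.0139, 0) (30.3147, 15) (0, 15)]  |A|=377.4643
4. ⊥bis P6·P2 via (11.89,5.72): [(13.8139, 0) (20.0139, 0) (30.3147, 15) (8.7687, 15)]  |A|=208.0947
5. ⊥bis P6·P3 via (43.145,11.08): [(13.8139, 0) (20.0139, 0) (30.3147, 15) (8.7687, 15)]  |A|=208.0947
6. ⊥bis P6·P4 via (50.52,7.355): [(13.8139, 0) (20.0139, 0) (30.3147, 15) (8.7687, 15)]  |A|=208.0947
7. ⊥bis P6·P5 via (39.07,5.285): [(13.8139, 0) (20.0139, 0) (30.3147, 15) (8.7687, 15)]  |A|=208.0947
8. ⊥bis P6·P7 via (35.905,10.325): [(13.8139, 0) (20.0139, 0) (30.3147, 15) (8.7687, 15)]  |A|=208.0947
9. ⊥bis P6·P8 via (43.355,7.5): [(13.8139, 0) (20.0139, 0) (30.3147, 15) (8.7687, 15)]  |A|=208.0947
10. ⊥bis P6·P9 via (39.54,8.91): [(13.8139, 0) (20.0139, 0) (30.3147, 15) (8.7687, 15)]  |A|=208.0947
11. canonical 4-gon: [(13.8139, 0) (20.0139, 0) (30.3147, 15) (8.7687, 15)]
12. shoelace: 208.0947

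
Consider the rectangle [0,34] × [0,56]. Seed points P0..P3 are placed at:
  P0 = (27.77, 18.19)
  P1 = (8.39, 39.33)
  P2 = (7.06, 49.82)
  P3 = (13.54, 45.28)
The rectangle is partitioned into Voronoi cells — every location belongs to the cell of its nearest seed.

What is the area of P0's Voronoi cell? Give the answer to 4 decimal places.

1. box [0,34]×[0,56]: [(0, 0) (34, 0) (34, 56) (0, 56)]
2. ⊥bis P0·P1 via (18.08,28.76): [(0, 12.1852) (0, 0) (34, 0) (34, 43.3546)]  |A|=944.1771
3. ⊥bis P0·P2 via (17.415,34.005): [(0, 12.1852) (0, 0) (34, 0) (34, 43.3546)]  |A|=944.1771
4. ⊥bis P0·P3 via (20.655,31.735): [(22.2245, 32.5594) (0, 12.1852) (0, 0) (34, 0) (34, 38.7449)]  |A|=917.0366
5. canonical 5-gon: [(22.2245, 32.5594) (0, 12.1852) (0, 0) (34, 0) (34, 38.7449)]
6. shoelace: 917.0366

Area of P0's cell: 917.0366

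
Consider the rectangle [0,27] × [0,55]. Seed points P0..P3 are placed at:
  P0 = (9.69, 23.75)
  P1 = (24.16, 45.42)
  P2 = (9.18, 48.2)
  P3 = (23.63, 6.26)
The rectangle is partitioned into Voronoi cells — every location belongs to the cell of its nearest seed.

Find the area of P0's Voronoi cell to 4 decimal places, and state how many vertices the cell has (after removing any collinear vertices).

1. box [0,27]×[0,55]: [(0, 0) (27, 0) (27, 55) (0, 55)]
2. ⊥bis P0·P1 via (16.925,34.585): [(0, 45.8866) (0, 0) (27, 0) (27, 27.8575)]  |A|=995.5446
3. ⊥bis P0·P2 via (9.435,35.975): [(14.6795, 36.0844) (0, 35.7782) (0, 0) (27, 0) (27, 27.8575)]  |A|=921.3516
4. ⊥bis P0·P3 via (16.66,15.005): [(14.6795, 36.0844) (0, 35.7782) (0, 1.7265) (27, 23.2463) (27, 27.8575)]  |A|=584.2189
5. canonical 5-gon: [(14.6795, 36.0844) (0, 35.7782) (0, 1.7265) (27, 23.2463) (27, 27.8575)]
6. shoelace: 584.2189

Area of P0's cell: 584.2189 (5 vertices)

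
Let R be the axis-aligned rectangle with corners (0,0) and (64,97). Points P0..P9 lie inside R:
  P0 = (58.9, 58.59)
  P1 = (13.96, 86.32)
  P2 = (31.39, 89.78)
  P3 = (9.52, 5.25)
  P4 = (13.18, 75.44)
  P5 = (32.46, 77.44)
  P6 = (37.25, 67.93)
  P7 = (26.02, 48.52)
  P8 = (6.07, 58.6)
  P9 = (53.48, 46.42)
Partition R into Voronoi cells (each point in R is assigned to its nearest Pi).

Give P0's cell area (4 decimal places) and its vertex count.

1. box [0,64]×[0,97]: [(0, 0) (64, 0) (64, 97) (0, 97)]
2. ⊥bis P0·P1 via (36.43,72.455): [(0, 13.4155) (0, 0) (64, 0) (64, 97) (51.5754, 97)]  |A|=4052.5504
3. ⊥bis P0·P2 via (45.145,74.185): [(28.3652, 59.385) (0, 13.4155) (0, 0) (64, 0) (64, 90.8154)]  |A|=3708.6802
4. ⊥bis P0·P3 via (34.21,31.92): [(28.3652, 59.385) (19.7043, 45.3488) (64, 4.3416) (64, 90.8154)]  |A|=2029.1885
5. ⊥bis P0·P4 via (36.04,67.015): [(35.57, 65.7397) (25.9306, 39.5847) (64, 4.3416) (64, 90.8154)]  |A|=1896.9372
6. ⊥bis P0·P5 via (45.68,68.015): [(58.4372, 85.9089) (26.4867, 41.0934) (25.9306, 39.5847) (64, 4.3416) (64, 90.8154)]  |A|=1706.7432
7. ⊥bis P0·P6 via (48.075,63.26): [(58.4372, 85.9089) (56.9399, 83.8087) (34.4563, 31.692) (64, 4.3416) (64, 90.8154)]  |A|=1384.7532
8. ⊥bis P0·P7 via (42.46,53.555): [(58.4372, 85.9089) (56.9399, 83.8087) (43.0529, 51.6189) (54.9729, 12.6985) (64, 4.3416) (64, 90.8154)]  |A|=1098.6962
9. ⊥bis P0·P8 via (32.485,58.595): [(58.4372, 85.9089) (56.9399, 83.8087) (43.0529, 51.6189) (54.9729, 12.6985) (64, 4.3416) (64, 90.8154)]  |A|=1098.6962
10. ⊥bis P0·P9 via (56.19,52.505): [(58.4372, 85.9089) (56.9399, 83.8087) (45.4908, 57.27) (64, 49.0268) (64, 90.8154)]  |A|=442.4777
11. canonical 5-gon: [(58.4372, 85.9089) (56.9399, 83.8087) (45.4908, 57.27) (64, 49.0268) (64, 90.8154)]
12. shoelace: 442.4777

Area of P0's cell: 442.4777 (5 vertices)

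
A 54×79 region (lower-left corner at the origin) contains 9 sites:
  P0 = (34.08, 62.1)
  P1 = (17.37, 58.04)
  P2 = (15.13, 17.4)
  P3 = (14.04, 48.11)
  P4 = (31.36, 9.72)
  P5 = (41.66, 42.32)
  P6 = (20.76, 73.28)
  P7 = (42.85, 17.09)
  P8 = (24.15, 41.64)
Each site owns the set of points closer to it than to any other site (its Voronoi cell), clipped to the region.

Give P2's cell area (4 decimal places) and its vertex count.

Area of P2's cell: 729.1726 (6 vertices)

1. box [0,54]×[0,79]: [(0, 0) (54, 0) (54, 79) (0, 79)]
2. ⊥bis P2·P0 via (24.605,39.75): [(0, 50.181) (0, 0) (54, 0) (54, 27.2884)]  |A|=2091.6722
3. ⊥bis P2·P1 via (16.25,37.72): [(31.3577, 36.8873) (0, 38.6157) (0, 0) (54, 0) (54, 27.2884)]  |A|=1910.3416
4. ⊥bis P2·P3 via (14.585,32.755): [(39.0563, 33.6236) (0, 32.2373) (0, 0) (54, 0) (54, 27.2884)]  |A|=1741.2662
5. ⊥bis P2·P4 via (23.245,13.56): [(32.6311, 33.3955) (0, 32.2373) (0, 0) (16.8284, 0)]  |A|=806.9673
6. ⊥bis P2·P5 via (28.395,29.86): [(30.0995, 28.0454) (25.3179, 33.1359) (0, 32.2373) (0, 0) (16.8284, 0)]  |A|=787.7325
7. ⊥bis P2·P6 via (17.945,45.34): [(30.0995, 28.0454) (25.3179, 33.1359) (0, 32.2373) (0, 0) (16.8284, 0)]  |A|=787.7325
8. ⊥bis P2·P7 via (28.99,17.245): [(29.0869, 25.9055) (29.1224, 29.0856) (25.3179, 33.1359) (0, 32.2373) (0, 0) (16.8284, 0)]  |A|=786.1605
9. ⊥bis P2·P8 via (19.64,29.52): [(29.0869, 25.9055) (29.088, 26.0043) (11.2632, 32.6371) (0, 32.2373) (0, 0) (16.8284, 0)]  |A|=729.1726
10. canonical 6-gon: [(29.0869, 25.9055) (29.088, 26.0043) (11.2632, 32.6371) (0, 32.2373) (0, 0) (16.8284, 0)]
11. shoelace: 729.1726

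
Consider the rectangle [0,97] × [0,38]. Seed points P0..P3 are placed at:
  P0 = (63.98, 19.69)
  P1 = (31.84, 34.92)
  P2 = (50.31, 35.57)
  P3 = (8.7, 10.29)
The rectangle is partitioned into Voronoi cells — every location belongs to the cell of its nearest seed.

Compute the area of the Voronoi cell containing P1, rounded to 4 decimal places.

Area of P1's cell: 641.9991

1. box [0,97]×[0,38]: [(0, 0) (97, 0) (97, 38) (0, 38)]
2. ⊥bis P1·P0 via (47.91,27.305): [(0, 0) (34.9711, 0) (52.978, 38) (0, 38)]  |A|=1671.0332
3. ⊥bis P1·P2 via (41.075,35.245): [(0, 0) (34.9711, 0) (41.8076, 14.4271) (40.978, 38) (0, 38)]  |A|=1529.5966
4. ⊥bis P1·P3 via (20.27,22.605): [(37.8543, 6.0844) (41.8076, 14.4271) (40.978, 38) (3.8837, 38)]  |A|=641.9991
5. canonical 4-gon: [(37.8543, 6.0844) (41.8076, 14.4271) (40.978, 38) (3.8837, 38)]
6. shoelace: 641.9991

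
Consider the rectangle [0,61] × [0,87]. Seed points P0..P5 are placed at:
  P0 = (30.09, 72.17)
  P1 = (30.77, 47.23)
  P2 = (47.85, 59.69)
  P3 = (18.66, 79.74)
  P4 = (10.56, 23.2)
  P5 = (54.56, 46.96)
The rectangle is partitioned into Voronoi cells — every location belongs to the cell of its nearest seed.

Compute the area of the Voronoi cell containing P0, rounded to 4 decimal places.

1. box [0,61]×[0,87]: [(0, 0) (61, 0) (61, 87) (0, 87)]
2. ⊥bis P0·P1 via (30.43,59.7): [(0, 58.8703) (61, 60.5335) (61, 87) (0, 87)]  |A|=1665.1836
3. ⊥bis P0·P2 via (38.97,65.93): [(0, 58.8703) (34.6735, 59.8157) (53.7759, 87) (0, 87)]  |A|=1218.6076
4. ⊥bis P0·P3 via (24.375,75.955): [(13.3001, 59.2329) (34.6735, 59.8157) (53.7759, 87) (31.69, 87)]  |A|=591.5744
5. ⊥bis P0·P4 via (20.325,47.685): [(13.3001, 59.2329) (34.6735, 59.8157) (53.7759, 87) (31.69, 87)]  |A|=591.5744
6. ⊥bis P0·P5 via (42.325,59.565): [(13.3001, 59.2329) (34.6735, 59.8157) (53.7759, 87) (31.69, 87)]  |A|=591.5744
7. canonical 4-gon: [(13.3001, 59.2329) (34.6735, 59.8157) (53.7759, 87) (31.69, 87)]
8. shoelace: 591.5744

Area of P0's cell: 591.5744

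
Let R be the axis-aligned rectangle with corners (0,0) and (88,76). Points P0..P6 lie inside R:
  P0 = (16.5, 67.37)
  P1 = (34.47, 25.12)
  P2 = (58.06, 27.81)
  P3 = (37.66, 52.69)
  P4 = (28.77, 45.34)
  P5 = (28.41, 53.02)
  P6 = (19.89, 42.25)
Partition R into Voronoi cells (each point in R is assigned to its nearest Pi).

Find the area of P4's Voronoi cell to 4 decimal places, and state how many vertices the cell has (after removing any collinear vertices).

Area of P4's cell: 177.4469 (4 vertices)

1. box [0,88]×[0,76]: [(0, 0) (88, 0) (88, 76) (0, 76)]
2. ⊥bis P4·P0 via (22.635,56.355): [(0, 43.748) (0, 0) (88, 0) (88, 76) (57.9063, 76)]  |A|=5754.2033
3. ⊥bis P4·P1 via (31.62,35.23): [(0, 43.748) (0, 26.3164) (88, 51.1235) (88, 76) (57.9063, 76)]  |A|=2346.8512
4. ⊥bis P4·P2 via (43.415,36.575): [(0, 43.748) (0, 26.3164) (44.8405, 38.9569) (67.0108, 76) (57.9063, 76)]  |A|=1421.2689
5. ⊥bis P4·P3 via (33.215,49.015): [(25.724, 58.0755) (0, 43.748) (0, 26.3164) (42.1564, 38.2002)]  |A|=740.7816
6. ⊥bis P4·P5 via (28.59,49.18): [(32.9111, 49.3826) (8.0217, 48.2159) (0, 43.748) (0, 26.3164) (42.1564, 38.2002)]  |A|=628.4079
7. ⊥bis P4·P6 via (24.33,43.795): [(32.9111, 49.3826) (22.5546, 48.8971) (27.6954, 34.1236) (42.1564, 38.2002)]  |A|=177.4469
8. canonical 4-gon: [(32.9111, 49.3826) (22.5546, 48.8971) (27.6954, 34.1236) (42.1564, 38.2002)]
9. shoelace: 177.4469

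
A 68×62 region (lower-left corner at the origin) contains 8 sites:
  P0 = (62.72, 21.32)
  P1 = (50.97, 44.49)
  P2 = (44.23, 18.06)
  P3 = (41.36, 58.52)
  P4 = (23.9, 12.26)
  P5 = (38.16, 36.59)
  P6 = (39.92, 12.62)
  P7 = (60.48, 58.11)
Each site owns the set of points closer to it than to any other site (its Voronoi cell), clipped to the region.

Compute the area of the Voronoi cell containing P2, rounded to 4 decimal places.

Area of P2's cell: 286.6624

1. box [0,68]×[0,62]: [(0, 0) (68, 0) (68, 62) (0, 62)]
2. ⊥bis P2·P0 via (53.475,19.69): [(0, 0) (56.9466, 0) (46.0153, 62) (0, 62)]  |A|=3191.8168
3. ⊥bis P2·P1 via (47.6,31.275): [(0, 43.4136) (0, 0) (56.9466, 0) (51.6129, 30.2517)]  |A|=1981.7152
4. ⊥bis P2·P3 via (42.795,38.29): [(25.0324, 37.03) (0, 35.2544) (0, 0) (56.9466, 0) (51.6129, 30.2517)]  |A|=1879.592
5. ⊥bis P2·P4 via (34.065,15.16): [(28.0448, 36.2618) (38.39, 0) (56.9466, 0) (51.6129, 30.2517)]  |A|=676.9053
6. ⊥bis P2·P5 via (41.195,27.325): [(50.7787, 30.4644) (31.5004, 24.1493) (38.39, 0) (56.9466, 0) (51.6129, 30.2517)]  |A|=549.2395
7. ⊥bis P2·P6 via (42.075,15.34): [(50.7787, 30.4644) (31.5004, 24.1493) (31.6594, 23.5921) (56.2175, 4.1352) (51.6129, 30.2517)]  |A|=286.6624
8. ⊥bis P2·P7 via (52.355,38.085): [(50.7787, 30.4644) (31.5004, 24.1493) (31.6594, 23.5921) (56.2175, 4.1352) (51.6129, 30.2517)]  |A|=286.6624
9. canonical 5-gon: [(50.7787, 30.4644) (31.5004, 24.1493) (31.6594, 23.5921) (56.2175, 4.1352) (51.6129, 30.2517)]
10. shoelace: 286.6624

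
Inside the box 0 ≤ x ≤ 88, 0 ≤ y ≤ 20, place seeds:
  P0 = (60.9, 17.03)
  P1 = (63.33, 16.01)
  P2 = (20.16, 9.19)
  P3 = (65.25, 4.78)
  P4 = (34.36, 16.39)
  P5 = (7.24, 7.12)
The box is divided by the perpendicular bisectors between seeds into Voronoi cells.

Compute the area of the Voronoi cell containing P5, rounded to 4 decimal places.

Area of P5's cell: 268.0880

1. box [0,88]×[0,20]: [(0, 0) (88, 0) (88, 20) (0, 20)]
2. ⊥bis P5·P0 via (34.07,12.075): [(0, 0) (36.3, 0) (32.6064, 20) (0, 20)]  |A|=689.0643
3. ⊥bis P5·P1 via (35.285,11.565): [(0, 0) (36.3, 0) (32.6064, 20) (0, 20)]  |A|=689.0643
4. ⊥bis P5·P2 via (13.7,8.155): [(0, 0) (15.0066, 0) (11.8022, 20) (0, 20)]  |A|=268.088
5. ⊥bis P5·P3 via (36.245,5.95): [(0, 0) (15.0066, 0) (11.8022, 20) (0, 20)]  |A|=268.088
6. ⊥bis P5·P4 via (20.8,11.755): [(0, 0) (15.0066, 0) (11.8022, 20) (0, 20)]  |A|=268.088
7. canonical 4-gon: [(0, 0) (15.0066, 0) (11.8022, 20) (0, 20)]
8. shoelace: 268.088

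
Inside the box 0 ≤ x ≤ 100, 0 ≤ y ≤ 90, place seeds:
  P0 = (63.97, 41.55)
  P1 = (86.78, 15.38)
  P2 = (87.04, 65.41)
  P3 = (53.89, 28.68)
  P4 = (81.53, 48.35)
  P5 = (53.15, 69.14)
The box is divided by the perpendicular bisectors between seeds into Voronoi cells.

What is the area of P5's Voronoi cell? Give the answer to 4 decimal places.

Area of P5's cell: 2775.4176

1. box [0,100]×[0,90]: [(0, 0) (100, 0) (100, 90) (0, 90)]
2. ⊥bis P5·P0 via (58.56,55.345): [(0, 32.3795) (100, 71.5966) (100, 90) (0, 90)]  |A|=3801.1984
3. ⊥bis P5·P1 via (69.965,42.26): [(0, 32.3795) (100, 71.5966) (100, 90) (0, 90)]  |A|=3801.1984
4. ⊥bis P5·P2 via (70.095,67.275): [(0, 32.3795) (69.2431, 59.5346) (72.5962, 90) (0, 90)]  |A|=3100.7474
5. ⊥bis P5·P3 via (53.52,48.91): [(0, 47.9311) (41.5952, 48.6919) (69.2431, 59.5346) (72.5962, 90) (0, 90)]  |A|=2777.3098
6. ⊥bis P5·P4 via (67.34,58.745): [(0, 47.9311) (41.5952, 48.6919) (67.3845, 58.8057) (69.4773, 61.6626) (72.5962, 90) (0, 90)]  |A|=2775.4176
7. canonical 6-gon: [(0, 47.9311) (41.5952, 48.6919) (67.3845, 58.8057) (69.4773, 61.6626) (72.5962, 90) (0, 90)]
8. shoelace: 2775.4176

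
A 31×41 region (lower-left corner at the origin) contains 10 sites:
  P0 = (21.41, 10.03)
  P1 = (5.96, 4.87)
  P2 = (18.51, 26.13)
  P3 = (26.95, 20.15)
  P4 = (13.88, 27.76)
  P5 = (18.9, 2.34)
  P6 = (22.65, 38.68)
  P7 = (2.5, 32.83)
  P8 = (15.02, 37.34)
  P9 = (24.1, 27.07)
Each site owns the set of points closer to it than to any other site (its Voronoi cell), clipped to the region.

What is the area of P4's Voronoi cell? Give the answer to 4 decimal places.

Area of P4's cell: 149.3468

1. box [0,31]×[0,41]: [(0, 0) (31, 0) (31, 41) (0, 41)]
2. ⊥bis P4·P0 via (17.645,18.895): [(0, 11.4011) (31, 24.5669) (31, 41) (0, 41)]  |A|=713.4957
3. ⊥bis P4·P1 via (9.92,16.315): [(0, 19.7473) (10.8293, 16.0004) (31, 24.5669) (31, 41) (0, 41)]  |A|=668.3035
4. ⊥bis P4·P2 via (16.195,26.945): [(0, 19.7473) (10.8293, 16.0004) (12.6078, 16.7557) (21.1431, 41) (0, 41)]  |A|=397.6966
5. ⊥bis P4·P3 via (20.415,23.955): [(0, 19.7473) (10.8293, 16.0004) (12.6078, 16.7557) (21.1431, 41) (0, 41)]  |A|=397.6966
6. ⊥bis P4·P5 via (16.39,15.05): [(0, 19.7473) (10.8293, 16.0004) (12.6078, 16.7557) (21.1431, 41) (0, 41)]  |A|=397.6966
7. ⊥bis P4·P6 via (18.265,33.22): [(0, 19.7473) (10.8293, 16.0004) (12.6078, 16.7557) (18.3735, 33.1329) (8.5777, 41) (0, 41)]  |A|=348.27
8. ⊥bis P4·P7 via (8.19,30.295): [(3.0246, 18.7008) (10.8293, 16.0004) (12.6078, 16.7557) (18.3735, 33.1329) (11.8047, 38.4084)]  |A|=177.3169
9. ⊥bis P4·P8 via (14.45,32.55): [(9.4592, 33.1439) (3.0246, 18.7008) (10.8293, 16.0004) (12.6078, 16.7557) (18.0187, 32.1253)]  |A|=149.3468
10. ⊥bis P4·P9 via (18.99,27.415): [(9.4592, 33.1439) (3.0246, 18.7008) (10.8293, 16.0004) (12.6078, 16.7557) (18.0187, 32.1253)]  |A|=149.3468
11. canonical 5-gon: [(9.4592, 33.1439) (3.0246, 18.7008) (10.8293, 16.0004) (12.6078, 16.7557) (18.0187, 32.1253)]
12. shoelace: 149.3468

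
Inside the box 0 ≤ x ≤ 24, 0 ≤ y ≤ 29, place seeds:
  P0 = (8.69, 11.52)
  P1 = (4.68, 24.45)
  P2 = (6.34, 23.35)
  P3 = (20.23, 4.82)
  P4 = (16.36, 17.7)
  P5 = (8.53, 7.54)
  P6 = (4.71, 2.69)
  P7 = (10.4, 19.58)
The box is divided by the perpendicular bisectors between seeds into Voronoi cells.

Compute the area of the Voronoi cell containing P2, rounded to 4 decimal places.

1. box [0,24]×[0,29]: [(0, 0) (24, 0) (24, 29) (0, 29)]
2. ⊥bis P2·P0 via (7.515,17.435): [(0, 15.9422) (24, 20.7097) (24, 29) (0, 29)]  |A|=256.1776
3. ⊥bis P2·P1 via (5.51,23.9): [(0.2726, 15.9963) (24, 20.7097) (24, 29) (8.8895, 29)]  |A|=196.5994
4. ⊥bis P2·P3 via (13.285,14.085): [(0.2726, 15.9963) (21.4458, 20.2023) (24, 22.1169) (24, 29) (8.8895, 29)]  |A|=194.8023
5. ⊥bis P2·P4 via (11.35,20.525): [(0.2726, 15.9963) (9.8716, 17.9031) (16.1288, 29) (8.8895, 29)]  |A|=94.3624
6. ⊥bis P2·P5 via (7.435,15.445): [(0.2726, 15.9963) (9.8716, 17.9031) (16.1288, 29) (8.8895, 29)]  |A|=94.3624
7. ⊥bis P2·P6 via (5.525,13.02): [(0.2726, 15.9963) (9.8716, 17.9031) (16.1288, 29) (8.8895, 29)]  |A|=94.3624
8. ⊥bis P2·P7 via (8.37,21.465): [(0.2726, 15.9963) (3.9748, 16.7318) (15.3668, 29) (8.8895, 29)]  |A|=60.635
9. canonical 4-gon: [(0.2726, 15.9963) (3.9748, 16.7318) (15.3668, 29) (8.8895, 29)]
10. shoelace: 60.635

Area of P2's cell: 60.6350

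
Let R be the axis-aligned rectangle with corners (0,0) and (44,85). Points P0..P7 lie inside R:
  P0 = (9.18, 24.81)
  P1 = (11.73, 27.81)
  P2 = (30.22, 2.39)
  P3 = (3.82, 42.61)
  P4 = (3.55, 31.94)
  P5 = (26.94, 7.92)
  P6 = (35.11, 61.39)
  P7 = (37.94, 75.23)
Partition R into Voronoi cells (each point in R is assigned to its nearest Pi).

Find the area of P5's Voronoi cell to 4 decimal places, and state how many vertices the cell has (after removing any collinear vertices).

Area of P5's cell: 640.9081 (6 vertices)

1. box [0,44]×[0,85]: [(0, 0) (44, 0) (44, 85) (0, 85)]
2. ⊥bis P5·P0 via (18.06,16.365): [(2.4967, 0) (44, 0) (44, 43.6412)]  |A|=905.6269
3. ⊥bis P5·P1 via (19.335,17.865): [(19.8905, 18.2898) (2.4967, 0) (44, 0) (44, 36.7265)]  |A|=822.2721
4. ⊥bis P5·P2 via (28.58,5.155): [(19.8905, 18.2898) (2.4967, 0) (19.8888, 0) (44, 14.301) (44, 36.7265)]  |A|=649.8645
5. ⊥bis P5·P3 via (15.38,25.265): [(19.8905, 18.2898) (2.4967, 0) (19.8888, 0) (44, 14.301) (44, 36.7265)]  |A|=649.8645
6. ⊥bis P5·P4 via (15.245,19.93): [(19.8905, 18.2898) (2.4967, 0) (19.8888, 0) (44, 14.301) (44, 36.7265)]  |A|=649.8645
7. ⊥bis P5·P6 via (31.025,34.655): [(39.5815, 33.3476) (19.8905, 18.2898) (2.4967, 0) (19.8888, 0) (44, 14.301) (44, 32.6725)]  |A|=640.9081
8. ⊥bis P5·P7 via (32.44,41.575): [(39.5815, 33.3476) (19.8905, 18.2898) (2.4967, 0) (19.8888, 0) (44, 14.301) (44, 32.6725)]  |A|=640.9081
9. canonical 6-gon: [(39.5815, 33.3476) (19.8905, 18.2898) (2.4967, 0) (19.8888, 0) (44, 14.301) (44, 32.6725)]
10. shoelace: 640.9081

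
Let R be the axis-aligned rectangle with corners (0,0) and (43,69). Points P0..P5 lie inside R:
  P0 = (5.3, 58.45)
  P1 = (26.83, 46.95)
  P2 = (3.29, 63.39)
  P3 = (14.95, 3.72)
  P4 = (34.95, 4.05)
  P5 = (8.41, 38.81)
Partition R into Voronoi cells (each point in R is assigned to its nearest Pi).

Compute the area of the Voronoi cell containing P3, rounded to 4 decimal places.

1. box [0,43]×[0,69]: [(0, 0) (43, 0) (43, 69) (0, 69)]
2. ⊥bis P3·P0 via (10.125,31.085): [(0, 29.2998) (0, 0) (43, 0) (43, 36.8815)]  |A|=1422.8976
3. ⊥bis P3·P1 via (20.89,25.335): [(3.9368, 29.9939) (0, 29.2998) (0, 0) (43, 0) (43, 19.259)]  |A|=1078.7009
4. ⊥bis P3·P2 via (9.12,33.555): [(3.9368, 29.9939) (0, 29.2998) (0, 0) (43, 0) (43, 19.259)]  |A|=1078.7009
5. ⊥bis P3·P4 via (24.95,3.885): [(24.613, 24.3119) (3.9368, 29.9939) (0, 29.2998) (0, 0) (25.0141, 0)]  |A|=683.0075
6. ⊥bis P3·P5 via (11.68,21.265): [(24.6234, 23.6774) (0, 19.0881) (0, 0) (25.0141, 0)]  |A|=531.1413
7. canonical 4-gon: [(24.6234, 23.6774) (0, 19.0881) (0, 0) (25.0141, 0)]
8. shoelace: 531.1413

Area of P3's cell: 531.1413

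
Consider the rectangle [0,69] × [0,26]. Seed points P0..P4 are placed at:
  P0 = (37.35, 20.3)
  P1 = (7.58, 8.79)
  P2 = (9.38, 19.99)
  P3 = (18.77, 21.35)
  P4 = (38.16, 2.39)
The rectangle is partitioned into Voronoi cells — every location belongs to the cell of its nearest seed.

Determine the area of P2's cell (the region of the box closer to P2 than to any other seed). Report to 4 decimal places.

1. box [0,69]×[0,26]: [(0, 0) (69, 0) (69, 26) (0, 26)]
2. ⊥bis P2·P0 via (23.365,20.145): [(0, 0) (23.5883, 0) (23.3001, 26) (0, 26)]  |A|=609.5489
3. ⊥bis P2·P1 via (8.48,14.39): [(0, 15.7529) (23.4555, 11.9832) (23.3001, 26) (0, 26)]  |A|=283.4718
4. ⊥bis P2·P3 via (14.075,20.67): [(0, 15.7529) (15.1396, 13.3197) (13.303, 26) (0, 26)]  |A|=161.9118
5. ⊥bis P2·P4 via (23.77,11.19): [(0, 15.7529) (15.1396, 13.3197) (13.303, 26) (0, 26)]  |A|=161.9118
6. canonical 4-gon: [(0, 15.7529) (15.1396, 13.3197) (13.303, 26) (0, 26)]
7. shoelace: 161.9118

Area of P2's cell: 161.9118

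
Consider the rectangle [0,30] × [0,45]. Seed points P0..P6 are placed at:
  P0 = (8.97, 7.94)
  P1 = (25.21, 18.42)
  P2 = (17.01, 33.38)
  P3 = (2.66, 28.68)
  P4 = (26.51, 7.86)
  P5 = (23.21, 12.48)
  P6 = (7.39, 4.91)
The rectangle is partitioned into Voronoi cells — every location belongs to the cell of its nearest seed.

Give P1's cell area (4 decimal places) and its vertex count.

Area of P1's cell: 166.2336 (6 vertices)

1. box [0,30]×[0,45]: [(0, 0) (30, 0) (30, 45) (0, 45)]
2. ⊥bis P1·P0 via (17.09,13.18): [(0, 39.663) (25.5953, 0) (30, 0) (30, 45) (0, 45)]  |A|=842.4067
3. ⊥bis P1·P2 via (21.11,25.9): [(12.0768, 20.9486) (25.5953, 0) (30, 0) (30, 30.7729)]  |A|=321.9108
4. ⊥bis P1·P3 via (13.935,23.55): [(12.9756, 21.4413) (12.4724, 20.3355) (25.5953, 0) (30, 0) (30, 30.7729)]  |A|=321.5378
5. ⊥bis P1·P4 via (25.86,13.14): [(12.9756, 21.4413) (12.4724, 20.3355) (17.7594, 12.1428) (30, 13.6497) (30, 30.7729)]  |A|=211.2549
6. ⊥bis P1·P5 via (24.21,15.45): [(12.9756, 21.4413) (12.4724, 20.3355) (13.242, 19.1429) (29.6756, 13.6097) (30, 13.6497) (30, 30.7729)]  |A|=166.2336
7. ⊥bis P1·P6 via (16.3,11.665): [(12.9756, 21.4413) (12.4724, 20.3355) (13.242, 19.1429) (29.6756, 13.6097) (30, 13.6497) (30, 30.7729)]  |A|=166.2336
8. canonical 6-gon: [(12.9756, 21.4413) (12.4724, 20.3355) (13.242, 19.1429) (29.6756, 13.6097) (30, 13.6497) (30, 30.7729)]
9. shoelace: 166.2336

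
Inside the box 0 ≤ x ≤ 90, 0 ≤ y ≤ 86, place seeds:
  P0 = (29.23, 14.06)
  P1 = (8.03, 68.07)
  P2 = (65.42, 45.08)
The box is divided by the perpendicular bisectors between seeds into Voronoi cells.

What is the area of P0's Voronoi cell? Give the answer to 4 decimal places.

1. box [0,90]×[0,86]: [(0, 0) (90, 0) (90, 86) (0, 86)]
2. ⊥bis P0·P1 via (18.63,41.065): [(0, 33.7524) (0, 0) (90, 0) (90, 69.0791)]  |A|=4627.4175
3. ⊥bis P0·P2 via (47.325,29.57): [(32.7287, 46.599) (0, 33.7524) (0, 0) (72.6707, 0)]  |A|=2245.5273
4. canonical 4-gon: [(32.7287, 46.599) (0, 33.7524) (0, 0) (72.6707, 0)]
5. shoelace: 2245.5273

Area of P0's cell: 2245.5273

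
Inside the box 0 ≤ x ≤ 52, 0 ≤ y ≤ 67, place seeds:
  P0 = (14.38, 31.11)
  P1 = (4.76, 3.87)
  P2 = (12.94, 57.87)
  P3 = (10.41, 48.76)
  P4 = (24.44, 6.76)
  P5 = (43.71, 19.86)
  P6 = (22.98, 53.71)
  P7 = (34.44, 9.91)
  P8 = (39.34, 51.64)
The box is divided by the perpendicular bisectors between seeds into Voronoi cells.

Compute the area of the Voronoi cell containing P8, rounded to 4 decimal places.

Area of P8's cell: 651.8610

1. box [0,52]×[0,67]: [(0, 0) (52, 0) (52, 67) (0, 67)]
2. ⊥bis P8·P0 via (26.86,41.375): [(52, 10.8102) (52, 67) (5.783, 67)]  |A|=1298.4602
3. ⊥bis P8·P1 via (22.05,27.755): [(52, 10.8102) (52, 67) (5.783, 67)]  |A|=1298.4602
4. ⊥bis P8·P2 via (26.14,54.755): [(23.847, 45.0382) (52, 10.8102) (52, 67) (29.0296, 67)]  |A|=1043.1912
5. ⊥bis P8·P3 via (24.875,50.2): [(24.9314, 49.6335) (25.6012, 42.9055) (52, 10.8102) (52, 67) (29.0296, 67)]  |A|=1038.0043
6. ⊥bis P8·P4 via (31.89,29.2): [(24.9314, 49.6335) (25.6012, 42.9055) (38.7464, 26.9237) (52, 22.5236) (52, 67) (29.0296, 67)]  |A|=960.3828
7. ⊥bis P8·P5 via (41.525,35.75): [(24.9314, 49.6335) (25.6012, 42.9055) (32.5066, 34.5099) (52, 37.1904) (52, 67) (29.0296, 67)]  |A|=780.8856
8. ⊥bis P8·P6 via (31.16,52.675): [(29.3476, 38.3507) (32.5066, 34.5099) (52, 37.1904) (52, 67) (32.9725, 67)]  |A|=651.861
9. ⊥bis P8·P7 via (36.89,30.775): [(29.3476, 38.3507) (32.5066, 34.5099) (52, 37.1904) (52, 67) (32.9725, 67)]  |A|=651.861
10. canonical 5-gon: [(29.3476, 38.3507) (32.5066, 34.5099) (52, 37.1904) (52, 67) (32.9725, 67)]
11. shoelace: 651.861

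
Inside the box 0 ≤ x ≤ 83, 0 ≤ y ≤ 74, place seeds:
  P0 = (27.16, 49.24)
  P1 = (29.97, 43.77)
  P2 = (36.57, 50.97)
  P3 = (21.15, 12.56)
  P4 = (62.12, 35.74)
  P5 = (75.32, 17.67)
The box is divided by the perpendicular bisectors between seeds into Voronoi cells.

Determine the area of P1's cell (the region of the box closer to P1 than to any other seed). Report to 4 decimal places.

1. box [0,83]×[0,74]: [(0, 0) (83, 0) (83, 74) (0, 74)]
2. ⊥bis P1·P0 via (28.565,46.505): [(0, 31.8308) (0, 0) (83, 0) (83, 74) (82.0873, 74)]  |A|=4411.2239
3. ⊥bis P1·P2 via (33.27,47.37): [(32.185, 48.3646) (0, 31.8308) (0, 0) (83, 0) (83, 1.7842)]  |A|=2564.7001
4. ⊥bis P1·P3 via (25.56,28.165): [(66.995, 16.4554) (32.185, 48.3646) (4.4674, 34.1258)]  |A|=690.0499
5. ⊥bis P1·P4 via (46.045,39.755): [(41.9905, 23.5217) (45.2127, 36.4226) (32.185, 48.3646) (4.4674, 34.1258)]  |A|=517.3754
6. ⊥bis P1·P5 via (52.645,30.72): [(41.9905, 23.5217) (45.2127, 36.4226) (32.185, 48.3646) (4.4674, 34.1258)]  |A|=517.3754
7. canonical 4-gon: [(41.9905, 23.5217) (45.2127, 36.4226) (32.185, 48.3646) (4.4674, 34.1258)]
8. shoelace: 517.3754

Area of P1's cell: 517.3754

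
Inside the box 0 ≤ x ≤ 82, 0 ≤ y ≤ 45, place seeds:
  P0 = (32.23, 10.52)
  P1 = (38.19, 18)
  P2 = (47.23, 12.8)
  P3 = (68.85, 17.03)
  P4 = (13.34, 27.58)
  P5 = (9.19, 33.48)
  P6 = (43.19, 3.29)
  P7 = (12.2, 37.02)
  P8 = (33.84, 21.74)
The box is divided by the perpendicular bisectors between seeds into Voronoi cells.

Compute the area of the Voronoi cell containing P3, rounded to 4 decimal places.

1. box [0,82]×[0,45]: [(0, 0) (82, 0) (82, 45) (0, 45)]
2. ⊥bis P3·P0 via (50.54,13.775): [(52.9888, 0) (82, 0) (82, 45) (44.9891, 45)]  |A|=1485.4976
3. ⊥bis P3·P1 via (53.52,17.515): [(52.9693, 0.1095) (52.9888, 0) (82, 0) (82, 45) (54.3896, 45)]  |A|=1274.5017
4. ⊥bis P3·P2 via (58.04,14.915): [(54.0783, 35.1634) (60.9582, 0) (82, 0) (82, 45) (54.3896, 45)]  |A|=1133.9849
5. ⊥bis P3·P4 via (41.095,22.305): [(54.0783, 35.1634) (60.9582, 0) (82, 0) (82, 45) (54.3896, 45)]  |A|=1133.9849
6. ⊥bis P3·P5 via (39.02,25.255): [(54.0783, 35.1634) (60.9582, 0) (82, 0) (82, 45) (54.3896, 45)]  |A|=1133.9849
7. ⊥bis P3·P6 via (56.02,10.16): [(54.0783, 35.1634) (60.669, 1.4778) (61.4603, 0) (82, 0) (82, 45) (54.3896, 45)]  |A|=1133.6139
8. ⊥bis P3·P7 via (40.525,27.025): [(54.0783, 35.1634) (60.669, 1.4778) (61.4603, 0) (82, 0) (82, 45) (54.3896, 45)]  |A|=1133.6139
9. ⊥bis P3·P8 via (51.345,19.385): [(54.2661, 41.0979) (54.0783, 35.1634) (60.669, 1.4778) (61.4603, 0) (82, 0) (82, 45) (54.7911, 45)]  |A|=1132.8305
10. canonical 7-gon: [(54.2661, 41.0979) (54.0783, 35.1634) (60.669, 1.4778) (61.4603, 0) (82, 0) (82, 45) (54.7911, 45)]
11. shoelace: 1132.8305

Area of P3's cell: 1132.8305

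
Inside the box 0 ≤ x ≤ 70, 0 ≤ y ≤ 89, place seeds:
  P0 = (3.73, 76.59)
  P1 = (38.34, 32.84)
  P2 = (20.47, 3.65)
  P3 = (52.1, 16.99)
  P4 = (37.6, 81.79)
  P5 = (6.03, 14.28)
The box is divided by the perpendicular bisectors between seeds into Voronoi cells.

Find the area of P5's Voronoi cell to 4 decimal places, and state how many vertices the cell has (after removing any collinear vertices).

Area of P5's cell: 707.5690 (5 vertices)

1. box [0,70]×[0,89]: [(0, 0) (70, 0) (70, 89) (0, 89)]
2. ⊥bis P5·P0 via (4.88,45.435): [(0, 45.2549) (0, 0) (70, 0) (70, 47.8387)]  |A|=3258.2757
3. ⊥bis P5·P1 via (22.185,23.56): [(9.5208, 45.6063) (0, 45.2549) (0, 0) (35.7187, 0)]  |A|=1029.9307
4. ⊥bis P5·P2 via (13.25,8.965): [(22.9779, 22.1796) (9.5208, 45.6063) (0, 45.2549) (0, 0) (6.6504, 0)]  |A|=707.569
5. ⊥bis P5·P3 via (29.065,15.635): [(22.9779, 22.1796) (9.5208, 45.6063) (0, 45.2549) (0, 0) (6.6504, 0)]  |A|=707.569
6. ⊥bis P5·P4 via (21.815,48.035): [(22.9779, 22.1796) (9.5208, 45.6063) (0, 45.2549) (0, 0) (6.6504, 0)]  |A|=707.569
7. canonical 5-gon: [(22.9779, 22.1796) (9.5208, 45.6063) (0, 45.2549) (0, 0) (6.6504, 0)]
8. shoelace: 707.569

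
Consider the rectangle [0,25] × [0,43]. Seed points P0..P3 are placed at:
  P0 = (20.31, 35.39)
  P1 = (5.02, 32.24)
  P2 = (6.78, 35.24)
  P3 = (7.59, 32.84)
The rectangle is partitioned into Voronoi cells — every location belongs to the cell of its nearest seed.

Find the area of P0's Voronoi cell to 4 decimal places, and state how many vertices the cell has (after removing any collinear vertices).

Area of P0's cell: 362.0049 (5 vertices)

1. box [0,25]×[0,43]: [(0, 0) (25, 0) (25, 43) (0, 43)]
2. ⊥bis P0·P1 via (12.665,33.815): [(19.6315, 0) (25, 0) (25, 43) (10.7727, 43)]  |A|=421.3097
3. ⊥bis P0·P2 via (13.545,35.315): [(13.6126, 29.2153) (19.6315, 0) (25, 0) (25, 43) (13.4598, 43)]  |A|=402.7895
4. ⊥bis P0·P3 via (13.95,34.115): [(13.5354, 36.1833) (20.7891, 0) (25, 0) (25, 43) (13.4598, 43)]  |A|=362.0049
5. canonical 5-gon: [(13.5354, 36.1833) (20.7891, 0) (25, 0) (25, 43) (13.4598, 43)]
6. shoelace: 362.0049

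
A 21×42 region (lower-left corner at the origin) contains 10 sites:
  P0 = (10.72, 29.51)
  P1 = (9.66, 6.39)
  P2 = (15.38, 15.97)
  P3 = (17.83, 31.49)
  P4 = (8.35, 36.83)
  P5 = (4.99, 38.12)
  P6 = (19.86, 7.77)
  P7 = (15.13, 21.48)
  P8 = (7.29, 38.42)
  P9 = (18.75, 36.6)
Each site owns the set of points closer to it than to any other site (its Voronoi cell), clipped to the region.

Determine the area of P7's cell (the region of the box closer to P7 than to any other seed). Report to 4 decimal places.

1. box [0,21]×[0,42]: [(0, 0) (21, 0) (21, 42) (0, 42)]
2. ⊥bis P7·P0 via (12.925,25.495): [(0, 18.3967) (0, 0) (21, 0) (21, 29.9297)]  |A|=507.4275
3. ⊥bis P7·P1 via (12.395,13.935): [(0.0344, 18.4156) (21, 10.8158) (21, 29.9297)]  |A|=200.3677
4. ⊥bis P7·P2 via (15.255,18.725): [(0.0344, 18.4156) (0.969, 18.0768) (21, 18.9857) (21, 29.9297)]  |A|=118.5421
5. ⊥bis P7·P3 via (16.48,26.485): [(15.3048, 26.802) (0.0344, 18.4156) (0.969, 18.0768) (21, 18.9857) (21, 25.2658)]  |A|=105.2613
6. ⊥bis P7·P4 via (11.74,29.155): [(15.3048, 26.802) (0.0344, 18.4156) (0.969, 18.0768) (21, 18.9857) (21, 25.2658)]  |A|=105.2613
7. ⊥bis P7·P5 via (10.06,29.8): [(15.3048, 26.802) (0.0344, 18.4156) (0.969, 18.0768) (21, 18.9857) (21, 25.2658)]  |A|=105.2613
8. ⊥bis P7·P6 via (17.495,14.625): [(15.3048, 26.802) (0.0344, 18.4156) (0.969, 18.0768) (21, 18.9857) (21, 25.2658)]  |A|=105.2613
9. ⊥bis P7·P8 via (11.21,29.95): [(15.3048, 26.802) (0.0344, 18.4156) (0.969, 18.0768) (21, 18.9857) (21, 25.2658)]  |A|=105.2613
10. ⊥bis P7·P9 via (16.94,29.04): [(15.3048, 26.802) (0.0344, 18.4156) (0.969, 18.0768) (21, 18.9857) (21, 25.2658)]  |A|=105.2613
11. canonical 5-gon: [(15.3048, 26.802) (0.0344, 18.4156) (0.969, 18.0768) (21, 18.9857) (21, 25.2658)]
12. shoelace: 105.2613

Area of P7's cell: 105.2613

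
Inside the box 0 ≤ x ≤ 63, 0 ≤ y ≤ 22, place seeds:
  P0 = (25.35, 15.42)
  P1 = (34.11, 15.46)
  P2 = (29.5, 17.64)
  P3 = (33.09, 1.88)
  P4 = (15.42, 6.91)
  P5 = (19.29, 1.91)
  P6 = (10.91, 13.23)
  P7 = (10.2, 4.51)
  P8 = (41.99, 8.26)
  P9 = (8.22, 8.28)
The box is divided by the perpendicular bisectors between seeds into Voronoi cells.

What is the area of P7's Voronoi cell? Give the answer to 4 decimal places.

Area of P7's cell: 67.5808

1. box [0,63]×[0,22]: [(0, 0) (63, 0) (63, 22) (0, 22)]
2. ⊥bis P7·P0 via (17.775,9.965): [(0, 0) (24.9511, 0) (9.1082, 22) (0, 22)]  |A|=374.6526
3. ⊥bis P7·P1 via (22.155,9.985): [(0, 0) (24.9511, 0) (9.1082, 22) (0, 22)]  |A|=374.6526
4. ⊥bis P7·P2 via (19.85,11.075): [(0, 0) (24.9511, 0) (9.1082, 22) (0, 22)]  |A|=374.6526
5. ⊥bis P7·P3 via (21.645,3.195): [(0, 0) (21.2779, 0) (21.7833, 4.3989) (9.1082, 22) (0, 22)]  |A|=366.5735
6. ⊥bis P7·P4 via (12.81,5.71): [(0, 0) (15.4353, 0) (5.3203, 22) (0, 22)]  |A|=228.312
7. ⊥bis P7·P5 via (14.745,3.21): [(0, 0) (13.8268, 0) (14.4437, 2.1567) (5.3203, 22) (0, 22)]  |A|=226.5775
8. ⊥bis P7·P6 via (10.555,8.87): [(0, 9.7294) (0, 0) (13.8268, 0) (14.4437, 2.1567) (11.3883, 8.8021)]  |A|=121.5982
9. ⊥bis P7·P8 via (26.095,6.385): [(0, 9.7294) (0, 0) (13.8268, 0) (14.4437, 2.1567) (11.3883, 8.8021)]  |A|=121.5982
10. ⊥bis P7·P9 via (9.21,6.395): [(0, 1.5579) (0, 0) (13.8268, 0) (14.4437, 2.1567) (11.8561, 7.7847)]  |A|=67.5808
11. canonical 5-gon: [(0, 1.5579) (0, 0) (13.8268, 0) (14.4437, 2.1567) (11.8561, 7.7847)]
12. shoelace: 67.5808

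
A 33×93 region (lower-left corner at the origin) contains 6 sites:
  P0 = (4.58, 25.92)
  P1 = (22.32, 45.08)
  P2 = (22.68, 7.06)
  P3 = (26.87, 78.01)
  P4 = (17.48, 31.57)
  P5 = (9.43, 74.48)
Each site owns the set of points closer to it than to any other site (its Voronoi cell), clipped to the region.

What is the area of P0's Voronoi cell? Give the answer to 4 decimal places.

Area of P0's cell: 380.3541

1. box [0,33]×[0,93]: [(0, 0) (33, 0) (33, 93) (0, 93)]
2. ⊥bis P0·P1 via (13.45,35.5): [(0, 47.9532) (0, 0) (33, 0) (33, 17.3989)]  |A|=1078.3094
3. ⊥bis P0·P2 via (13.63,16.49): [(23.6233, 26.0806) (0, 47.9532) (0, 3.4092)]  |A|=526.1382
4. ⊥bis P0·P3 via (15.725,51.965): [(23.6233, 26.0806) (0, 47.9532) (0, 3.4092)]  |A|=526.1382
5. ⊥bis P0·P4 via (11.03,28.745): [(15.5785, 18.36) (4.4024, 43.8771) (0, 47.9532) (0, 3.4092)]  |A|=380.3541
6. ⊥bis P0·P5 via (7.005,50.2): [(15.5785, 18.36) (4.4024, 43.8771) (0, 47.9532) (0, 3.4092)]  |A|=380.3541
7. canonical 4-gon: [(15.5785, 18.36) (4.4024, 43.8771) (0, 47.9532) (0, 3.4092)]
8. shoelace: 380.3541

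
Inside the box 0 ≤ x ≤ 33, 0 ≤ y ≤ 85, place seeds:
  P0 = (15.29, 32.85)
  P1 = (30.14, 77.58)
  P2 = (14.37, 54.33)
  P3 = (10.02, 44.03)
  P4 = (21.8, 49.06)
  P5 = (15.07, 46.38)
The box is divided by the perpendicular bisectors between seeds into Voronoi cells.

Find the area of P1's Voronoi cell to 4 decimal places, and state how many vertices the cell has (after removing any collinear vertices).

Area of P1's cell: 490.9275 (5 vertices)

1. box [0,33]×[0,85]: [(0, 0) (33, 0) (33, 85) (0, 85)]
2. ⊥bis P1·P0 via (22.715,55.215): [(0, 62.7562) (33, 51.8005) (33, 85) (0, 85)]  |A|=914.8151
3. ⊥bis P1·P2 via (22.255,65.955): [(0, 81.0501) (33, 58.6669) (33, 85) (0, 85)]  |A|=499.6695
4. ⊥bis P1·P3 via (20.08,60.805): [(0, 81.0501) (33, 58.6669) (33, 85) (0, 85)]  |A|=499.6695
5. ⊥bis P1·P4 via (25.97,63.32): [(0, 81.0501) (26.2685, 63.2327) (33, 61.2642) (33, 85) (0, 85)]  |A|=490.9275
6. ⊥bis P1·P5 via (22.605,61.98): [(0, 81.0501) (26.2685, 63.2327) (33, 61.2642) (33, 85) (0, 85)]  |A|=490.9275
7. canonical 5-gon: [(0, 81.0501) (26.2685, 63.2327) (33, 61.2642) (33, 85) (0, 85)]
8. shoelace: 490.9275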